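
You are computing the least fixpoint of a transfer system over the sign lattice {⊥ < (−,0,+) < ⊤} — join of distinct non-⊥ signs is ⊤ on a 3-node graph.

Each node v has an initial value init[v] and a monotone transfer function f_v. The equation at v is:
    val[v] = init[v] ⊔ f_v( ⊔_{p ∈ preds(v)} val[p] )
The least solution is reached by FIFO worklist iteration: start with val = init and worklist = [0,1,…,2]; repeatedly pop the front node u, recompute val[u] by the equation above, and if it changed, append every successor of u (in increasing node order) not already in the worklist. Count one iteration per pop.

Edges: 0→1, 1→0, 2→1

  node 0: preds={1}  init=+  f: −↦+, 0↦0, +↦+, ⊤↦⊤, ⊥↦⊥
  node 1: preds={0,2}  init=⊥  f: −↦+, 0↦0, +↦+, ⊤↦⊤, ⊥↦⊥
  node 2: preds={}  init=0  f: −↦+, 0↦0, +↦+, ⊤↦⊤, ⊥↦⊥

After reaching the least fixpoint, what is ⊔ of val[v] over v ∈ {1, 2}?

⊤

Worklist (5 pops):
  #1 pop 0: in=⊥ → + (no change)
  #2 pop 1: in=⊤ → ⊤ (was ⊥); enqueue [0]
  #3 pop 2: in=⊥ → 0 (no change)
  #4 pop 0: in=⊤ → ⊤ (was +); enqueue [1]
  #5 pop 1: in=⊤ → ⊤ (no change)

Fixpoint:
  val[0] = ⊤
  val[1] = ⊤
  val[2] = 0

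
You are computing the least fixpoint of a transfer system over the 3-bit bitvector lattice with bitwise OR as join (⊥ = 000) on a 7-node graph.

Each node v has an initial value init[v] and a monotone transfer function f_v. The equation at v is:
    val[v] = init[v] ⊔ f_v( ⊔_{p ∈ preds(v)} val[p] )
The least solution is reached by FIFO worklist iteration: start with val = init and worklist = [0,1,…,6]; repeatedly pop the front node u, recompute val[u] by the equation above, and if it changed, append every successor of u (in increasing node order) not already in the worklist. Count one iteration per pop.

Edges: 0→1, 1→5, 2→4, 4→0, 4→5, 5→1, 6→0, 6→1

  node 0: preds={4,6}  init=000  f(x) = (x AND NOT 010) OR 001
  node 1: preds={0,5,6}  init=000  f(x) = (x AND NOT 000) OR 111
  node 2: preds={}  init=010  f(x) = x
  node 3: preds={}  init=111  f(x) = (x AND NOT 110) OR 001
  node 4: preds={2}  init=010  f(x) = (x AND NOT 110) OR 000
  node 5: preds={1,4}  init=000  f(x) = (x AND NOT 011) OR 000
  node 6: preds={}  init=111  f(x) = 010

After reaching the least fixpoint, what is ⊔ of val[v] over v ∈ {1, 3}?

111

Worklist (8 pops):
  #1 pop 0: in=111 → 101 (was 000); enqueue []
  #2 pop 1: in=111 → 111 (was 000); enqueue []
  #3 pop 2: in=000 → 010 (no change)
  #4 pop 3: in=000 → 111 (no change)
  #5 pop 4: in=010 → 010 (no change)
  #6 pop 5: in=111 → 100 (was 000); enqueue [1]
  #7 pop 6: in=000 → 111 (no change)
  #8 pop 1: in=111 → 111 (no change)

Fixpoint:
  val[0] = 101
  val[1] = 111
  val[2] = 010
  val[3] = 111
  val[4] = 010
  val[5] = 100
  val[6] = 111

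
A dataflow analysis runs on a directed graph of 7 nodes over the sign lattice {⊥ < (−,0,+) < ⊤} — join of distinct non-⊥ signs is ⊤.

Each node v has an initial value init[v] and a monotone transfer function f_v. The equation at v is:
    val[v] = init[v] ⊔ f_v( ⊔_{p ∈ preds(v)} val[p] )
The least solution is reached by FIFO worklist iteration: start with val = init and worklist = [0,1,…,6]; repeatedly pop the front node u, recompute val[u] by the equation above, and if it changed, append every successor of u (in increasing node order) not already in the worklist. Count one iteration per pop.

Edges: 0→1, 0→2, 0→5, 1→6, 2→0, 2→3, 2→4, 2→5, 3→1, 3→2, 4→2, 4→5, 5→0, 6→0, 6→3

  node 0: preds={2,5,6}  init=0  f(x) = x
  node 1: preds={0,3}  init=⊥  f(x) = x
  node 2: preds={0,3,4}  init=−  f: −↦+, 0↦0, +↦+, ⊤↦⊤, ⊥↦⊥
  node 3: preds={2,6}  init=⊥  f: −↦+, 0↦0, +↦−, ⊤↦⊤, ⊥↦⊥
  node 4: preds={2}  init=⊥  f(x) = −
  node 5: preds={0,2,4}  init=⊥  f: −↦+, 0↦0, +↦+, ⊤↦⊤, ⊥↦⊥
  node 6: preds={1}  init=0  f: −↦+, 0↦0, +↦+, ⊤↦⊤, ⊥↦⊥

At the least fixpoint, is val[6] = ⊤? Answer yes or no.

Worklist (11 pops):
  #1 pop 0: in=⊤ → ⊤ (was 0); enqueue []
  #2 pop 1: in=⊤ → ⊤ (was ⊥); enqueue []
  #3 pop 2: in=⊤ → ⊤ (was −); enqueue [0]
  #4 pop 3: in=⊤ → ⊤ (was ⊥); enqueue [1,2]
  #5 pop 4: in=⊤ → − (was ⊥); enqueue []
  #6 pop 5: in=⊤ → ⊤ (was ⊥); enqueue []
  #7 pop 6: in=⊤ → ⊤ (was 0); enqueue [3]
  #8 pop 0: in=⊤ → ⊤ (no change)
  #9 pop 1: in=⊤ → ⊤ (no change)
  #10 pop 2: in=⊤ → ⊤ (no change)
  #11 pop 3: in=⊤ → ⊤ (no change)

Fixpoint:
  val[0] = ⊤
  val[1] = ⊤
  val[2] = ⊤
  val[3] = ⊤
  val[4] = −
  val[5] = ⊤
  val[6] = ⊤

yes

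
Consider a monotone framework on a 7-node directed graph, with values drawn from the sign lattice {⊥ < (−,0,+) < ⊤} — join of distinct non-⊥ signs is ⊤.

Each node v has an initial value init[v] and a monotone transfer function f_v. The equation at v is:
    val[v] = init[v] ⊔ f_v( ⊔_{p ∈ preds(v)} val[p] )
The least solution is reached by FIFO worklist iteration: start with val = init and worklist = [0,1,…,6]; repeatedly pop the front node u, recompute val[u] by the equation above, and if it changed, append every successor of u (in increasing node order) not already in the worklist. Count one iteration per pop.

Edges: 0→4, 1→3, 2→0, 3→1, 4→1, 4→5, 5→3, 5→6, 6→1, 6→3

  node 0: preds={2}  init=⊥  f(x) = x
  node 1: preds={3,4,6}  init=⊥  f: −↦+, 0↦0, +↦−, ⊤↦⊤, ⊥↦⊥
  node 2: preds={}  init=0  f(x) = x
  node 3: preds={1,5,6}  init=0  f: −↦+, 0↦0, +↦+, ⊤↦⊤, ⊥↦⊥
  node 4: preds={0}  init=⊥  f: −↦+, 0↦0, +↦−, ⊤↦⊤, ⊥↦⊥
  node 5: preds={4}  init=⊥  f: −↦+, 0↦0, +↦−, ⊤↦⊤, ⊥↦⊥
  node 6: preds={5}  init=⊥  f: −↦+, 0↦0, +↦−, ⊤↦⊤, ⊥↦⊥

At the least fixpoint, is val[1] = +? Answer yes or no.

Iteration log — 9 steps:
  step 1. node 0  ⊔preds=0  new=0  old=⊥  +wl: 
  step 2. node 1  ⊔preds=0  new=0  old=⊥  +wl: 
  step 3. node 2  ⊔preds=⊥  new=0  stable
  step 4. node 3  ⊔preds=0  new=0  stable
  step 5. node 4  ⊔preds=0  new=0  old=⊥  +wl: 1
  step 6. node 5  ⊔preds=0  new=0  old=⊥  +wl: 3
  step 7. node 6  ⊔preds=0  new=0  old=⊥  +wl: 
  step 8. node 1  ⊔preds=0  new=0  stable
  step 9. node 3  ⊔preds=0  new=0  stable

Least fixpoint reached:
  node 0: 0
  node 1: 0
  node 2: 0
  node 3: 0
  node 4: 0
  node 5: 0
  node 6: 0

no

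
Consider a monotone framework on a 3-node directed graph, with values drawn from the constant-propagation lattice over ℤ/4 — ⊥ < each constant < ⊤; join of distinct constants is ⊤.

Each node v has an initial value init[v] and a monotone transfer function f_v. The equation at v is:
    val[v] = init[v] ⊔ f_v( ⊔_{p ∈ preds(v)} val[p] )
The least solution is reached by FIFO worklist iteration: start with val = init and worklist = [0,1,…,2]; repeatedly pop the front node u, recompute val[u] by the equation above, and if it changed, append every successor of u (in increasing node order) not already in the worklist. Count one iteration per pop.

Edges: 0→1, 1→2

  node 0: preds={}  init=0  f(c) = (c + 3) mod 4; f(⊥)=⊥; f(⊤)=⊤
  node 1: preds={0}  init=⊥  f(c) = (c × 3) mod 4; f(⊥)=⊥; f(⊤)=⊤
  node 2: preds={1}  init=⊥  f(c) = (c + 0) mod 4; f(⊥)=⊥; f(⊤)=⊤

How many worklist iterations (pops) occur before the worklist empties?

3

Trace (3 dequeues):
  [1] u=0 | in ⊥ | out 0 | ==
  [2] u=1 | in 0 | out 0 | prev ⊥ | push {}
  [3] u=2 | in 0 | out 0 | prev ⊥ | push {}

Converged values:
  [0] 0
  [1] 0
  [2] 0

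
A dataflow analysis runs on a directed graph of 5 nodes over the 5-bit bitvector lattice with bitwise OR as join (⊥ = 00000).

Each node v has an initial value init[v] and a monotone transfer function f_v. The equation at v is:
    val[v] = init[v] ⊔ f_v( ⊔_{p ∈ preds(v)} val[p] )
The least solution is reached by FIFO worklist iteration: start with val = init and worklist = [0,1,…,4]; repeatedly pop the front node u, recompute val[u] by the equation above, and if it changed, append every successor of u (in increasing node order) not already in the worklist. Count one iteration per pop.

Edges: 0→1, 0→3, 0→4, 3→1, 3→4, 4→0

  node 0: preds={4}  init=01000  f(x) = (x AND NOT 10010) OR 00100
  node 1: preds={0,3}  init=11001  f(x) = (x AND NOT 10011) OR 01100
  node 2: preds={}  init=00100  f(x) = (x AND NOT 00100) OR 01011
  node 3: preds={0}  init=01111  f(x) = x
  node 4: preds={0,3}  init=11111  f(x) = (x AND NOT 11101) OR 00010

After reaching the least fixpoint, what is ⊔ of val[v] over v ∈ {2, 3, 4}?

11111

Iteration log — 5 steps:
  step 1. node 0  ⊔preds=11111  new=01101  old=01000  +wl: 
  step 2. node 1  ⊔preds=01111  new=11101  old=11001  +wl: 
  step 3. node 2  ⊔preds=00000  new=01111  old=00100  +wl: 
  step 4. node 3  ⊔preds=01101  new=01111  stable
  step 5. node 4  ⊔preds=01111  new=11111  stable

Least fixpoint reached:
  node 0: 01101
  node 1: 11101
  node 2: 01111
  node 3: 01111
  node 4: 11111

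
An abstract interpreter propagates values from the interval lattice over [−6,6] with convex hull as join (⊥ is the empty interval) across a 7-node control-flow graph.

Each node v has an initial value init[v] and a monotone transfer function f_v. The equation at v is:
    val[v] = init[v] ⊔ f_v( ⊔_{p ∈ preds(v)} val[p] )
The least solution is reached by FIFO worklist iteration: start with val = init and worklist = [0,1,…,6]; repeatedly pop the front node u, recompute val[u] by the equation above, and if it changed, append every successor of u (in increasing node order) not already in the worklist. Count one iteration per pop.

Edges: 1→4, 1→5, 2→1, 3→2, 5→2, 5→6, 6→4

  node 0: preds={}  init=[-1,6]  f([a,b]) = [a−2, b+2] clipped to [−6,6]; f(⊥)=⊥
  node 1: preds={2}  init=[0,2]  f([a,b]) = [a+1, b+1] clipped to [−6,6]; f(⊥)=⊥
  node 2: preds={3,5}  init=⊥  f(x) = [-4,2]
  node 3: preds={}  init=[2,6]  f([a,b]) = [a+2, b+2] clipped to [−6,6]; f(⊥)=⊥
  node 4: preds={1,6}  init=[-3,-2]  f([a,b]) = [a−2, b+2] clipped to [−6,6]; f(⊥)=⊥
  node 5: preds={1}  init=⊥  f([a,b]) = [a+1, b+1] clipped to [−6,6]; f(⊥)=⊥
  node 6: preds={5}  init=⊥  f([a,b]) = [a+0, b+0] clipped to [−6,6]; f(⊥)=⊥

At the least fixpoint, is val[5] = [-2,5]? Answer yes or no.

no

Iteration log — 14 steps:
  step 1. node 0  ⊔preds=⊥  new=[-1,6]  stable
  step 2. node 1  ⊔preds=⊥  new=[0,2]  stable
  step 3. node 2  ⊔preds=[2,6]  new=[-4,2]  old=⊥  +wl: 1
  step 4. node 3  ⊔preds=⊥  new=[2,6]  stable
  step 5. node 4  ⊔preds=[0,2]  new=[-3,4]  old=[-3,-2]  +wl: 
  step 6. node 5  ⊔preds=[0,2]  new=[1,3]  old=⊥  +wl: 2
  step 7. node 6  ⊔preds=[1,3]  new=[1,3]  old=⊥  +wl: 4
  step 8. node 1  ⊔preds=[-4,2]  new=[-3,3]  old=[0,2]  +wl: 5
  step 9. node 2  ⊔preds=[1,6]  new=[-4,2]  stable
  step 10. node 4  ⊔preds=[-3,3]  new=[-5,5]  old=[-3,4]  +wl: 
  step 11. node 5  ⊔preds=[-3,3]  new=[-2,4]  old=[1,3]  +wl: 2,6
  step 12. node 2  ⊔preds=[-2,6]  new=[-4,2]  stable
  step 13. node 6  ⊔preds=[-2,4]  new=[-2,4]  old=[1,3]  +wl: 4
  step 14. node 4  ⊔preds=[-3,4]  new=[-5,6]  old=[-5,5]  +wl: 

Least fixpoint reached:
  node 0: [-1,6]
  node 1: [-3,3]
  node 2: [-4,2]
  node 3: [2,6]
  node 4: [-5,6]
  node 5: [-2,4]
  node 6: [-2,4]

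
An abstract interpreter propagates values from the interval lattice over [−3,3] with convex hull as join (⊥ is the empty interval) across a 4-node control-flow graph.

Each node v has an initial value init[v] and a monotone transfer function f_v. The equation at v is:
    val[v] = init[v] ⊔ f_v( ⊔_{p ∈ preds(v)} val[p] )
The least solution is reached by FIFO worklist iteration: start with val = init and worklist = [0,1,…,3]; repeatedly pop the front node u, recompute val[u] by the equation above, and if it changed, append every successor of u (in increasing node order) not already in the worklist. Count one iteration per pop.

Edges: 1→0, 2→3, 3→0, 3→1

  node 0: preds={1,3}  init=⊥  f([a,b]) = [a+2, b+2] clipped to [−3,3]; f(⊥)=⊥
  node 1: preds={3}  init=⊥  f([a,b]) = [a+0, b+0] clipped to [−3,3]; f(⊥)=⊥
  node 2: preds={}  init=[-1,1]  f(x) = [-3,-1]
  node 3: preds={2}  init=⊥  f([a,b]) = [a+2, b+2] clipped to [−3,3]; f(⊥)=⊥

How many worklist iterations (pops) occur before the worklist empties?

Iteration log — 7 steps:
  step 1. node 0  ⊔preds=⊥  new=⊥  stable
  step 2. node 1  ⊔preds=⊥  new=⊥  stable
  step 3. node 2  ⊔preds=⊥  new=[-3,1]  old=[-1,1]  +wl: 
  step 4. node 3  ⊔preds=[-3,1]  new=[-1,3]  old=⊥  +wl: 0,1
  step 5. node 0  ⊔preds=[-1,3]  new=[1,3]  old=⊥  +wl: 
  step 6. node 1  ⊔preds=[-1,3]  new=[-1,3]  old=⊥  +wl: 0
  step 7. node 0  ⊔preds=[-1,3]  new=[1,3]  stable

Least fixpoint reached:
  node 0: [1,3]
  node 1: [-1,3]
  node 2: [-3,1]
  node 3: [-1,3]

7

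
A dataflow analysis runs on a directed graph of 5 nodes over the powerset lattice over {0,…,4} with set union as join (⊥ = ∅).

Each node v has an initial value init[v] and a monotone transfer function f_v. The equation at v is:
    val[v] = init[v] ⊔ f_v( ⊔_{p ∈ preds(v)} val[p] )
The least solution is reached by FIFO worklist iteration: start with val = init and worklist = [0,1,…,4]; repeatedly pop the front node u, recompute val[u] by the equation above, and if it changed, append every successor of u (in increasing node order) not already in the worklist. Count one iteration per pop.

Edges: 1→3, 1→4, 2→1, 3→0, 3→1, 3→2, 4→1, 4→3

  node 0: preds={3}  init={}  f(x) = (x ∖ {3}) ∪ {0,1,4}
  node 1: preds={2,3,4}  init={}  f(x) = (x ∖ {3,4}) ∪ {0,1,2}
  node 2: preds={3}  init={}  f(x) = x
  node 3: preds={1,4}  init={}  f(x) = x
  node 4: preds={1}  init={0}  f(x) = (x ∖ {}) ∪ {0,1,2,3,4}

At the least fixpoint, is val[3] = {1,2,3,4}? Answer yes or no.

Trace (13 dequeues):
  [1] u=0 | in {} | out {0,1,4} | prev {} | push {}
  [2] u=1 | in {0} | out {0,1,2} | prev {} | push {}
  [3] u=2 | in {} | out {} | ==
  [4] u=3 | in {0,1,2} | out {0,1,2} | prev {} | push {0,1,2}
  [5] u=4 | in {0,1,2} | out {0,1,2,3,4} | prev {0} | push {3}
  [6] u=0 | in {0,1,2} | out {0,1,2,4} | prev {0,1,4} | push {}
  [7] u=1 | in {0,1,2,3,4} | out {0,1,2} | ==
  [8] u=2 | in {0,1,2} | out {0,1,2} | prev {} | push {1}
  [9] u=3 | in {0,1,2,3,4} | out {0,1,2,3,4} | prev {0,1,2} | push {0,2}
  [10] u=1 | in {0,1,2,3,4} | out {0,1,2} | ==
  [11] u=0 | in {0,1,2,3,4} | out {0,1,2,4} | ==
  [12] u=2 | in {0,1,2,3,4} | out {0,1,2,3,4} | prev {0,1,2} | push {1}
  [13] u=1 | in {0,1,2,3,4} | out {0,1,2} | ==

Converged values:
  [0] {0,1,2,4}
  [1] {0,1,2}
  [2] {0,1,2,3,4}
  [3] {0,1,2,3,4}
  [4] {0,1,2,3,4}

no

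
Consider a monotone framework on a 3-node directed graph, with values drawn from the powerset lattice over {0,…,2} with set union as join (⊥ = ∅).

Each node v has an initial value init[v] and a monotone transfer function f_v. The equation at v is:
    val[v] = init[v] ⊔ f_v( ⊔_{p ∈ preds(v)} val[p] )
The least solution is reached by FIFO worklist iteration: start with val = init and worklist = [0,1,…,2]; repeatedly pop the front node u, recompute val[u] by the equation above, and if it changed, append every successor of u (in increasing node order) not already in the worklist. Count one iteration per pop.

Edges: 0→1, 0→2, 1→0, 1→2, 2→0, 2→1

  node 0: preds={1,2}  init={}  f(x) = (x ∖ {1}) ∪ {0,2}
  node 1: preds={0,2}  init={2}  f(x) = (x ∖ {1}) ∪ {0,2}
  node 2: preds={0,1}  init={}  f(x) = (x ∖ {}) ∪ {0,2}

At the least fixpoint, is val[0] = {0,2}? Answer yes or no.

yes

Iteration log — 5 steps:
  step 1. node 0  ⊔preds={2}  new={0,2}  old={}  +wl: 
  step 2. node 1  ⊔preds={0,2}  new={0,2}  old={2}  +wl: 0
  step 3. node 2  ⊔preds={0,2}  new={0,2}  old={}  +wl: 1
  step 4. node 0  ⊔preds={0,2}  new={0,2}  stable
  step 5. node 1  ⊔preds={0,2}  new={0,2}  stable

Least fixpoint reached:
  node 0: {0,2}
  node 1: {0,2}
  node 2: {0,2}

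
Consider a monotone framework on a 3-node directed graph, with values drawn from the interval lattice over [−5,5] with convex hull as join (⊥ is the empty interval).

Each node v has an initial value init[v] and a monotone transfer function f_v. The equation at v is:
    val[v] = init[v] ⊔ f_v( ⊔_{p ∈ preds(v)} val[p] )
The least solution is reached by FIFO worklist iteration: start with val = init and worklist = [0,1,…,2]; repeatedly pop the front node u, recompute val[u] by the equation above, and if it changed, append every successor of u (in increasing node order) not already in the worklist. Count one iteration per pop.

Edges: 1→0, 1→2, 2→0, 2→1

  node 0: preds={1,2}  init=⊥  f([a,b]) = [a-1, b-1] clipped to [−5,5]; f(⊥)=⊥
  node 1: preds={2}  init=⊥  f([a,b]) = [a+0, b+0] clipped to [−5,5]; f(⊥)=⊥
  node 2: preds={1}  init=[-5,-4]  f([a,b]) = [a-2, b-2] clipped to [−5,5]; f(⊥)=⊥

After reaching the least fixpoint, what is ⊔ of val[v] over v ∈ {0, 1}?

[-5,-4]

Iteration log — 4 steps:
  step 1. node 0  ⊔preds=[-5,-4]  new=[-5,-5]  old=⊥  +wl: 
  step 2. node 1  ⊔preds=[-5,-4]  new=[-5,-4]  old=⊥  +wl: 0
  step 3. node 2  ⊔preds=[-5,-4]  new=[-5,-4]  stable
  step 4. node 0  ⊔preds=[-5,-4]  new=[-5,-5]  stable

Least fixpoint reached:
  node 0: [-5,-5]
  node 1: [-5,-4]
  node 2: [-5,-4]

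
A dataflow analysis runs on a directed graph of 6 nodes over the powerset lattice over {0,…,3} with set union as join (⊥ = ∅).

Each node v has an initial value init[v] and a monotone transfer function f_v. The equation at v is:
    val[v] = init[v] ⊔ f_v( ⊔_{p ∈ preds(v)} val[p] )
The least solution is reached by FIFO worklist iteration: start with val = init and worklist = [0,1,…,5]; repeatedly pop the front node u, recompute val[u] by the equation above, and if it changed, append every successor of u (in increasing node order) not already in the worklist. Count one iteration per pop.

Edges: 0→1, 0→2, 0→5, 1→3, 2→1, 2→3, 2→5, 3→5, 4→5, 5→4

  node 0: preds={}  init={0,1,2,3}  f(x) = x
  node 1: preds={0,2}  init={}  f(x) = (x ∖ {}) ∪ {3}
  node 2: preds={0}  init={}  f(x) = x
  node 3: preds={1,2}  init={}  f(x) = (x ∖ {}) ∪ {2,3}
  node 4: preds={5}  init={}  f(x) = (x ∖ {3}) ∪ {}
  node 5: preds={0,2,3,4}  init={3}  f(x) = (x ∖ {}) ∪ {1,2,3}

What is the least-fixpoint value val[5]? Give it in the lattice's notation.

{0,1,2,3}

Iteration log — 9 steps:
  step 1. node 0  ⊔preds={}  new={0,1,2,3}  stable
  step 2. node 1  ⊔preds={0,1,2,3}  new={0,1,2,3}  old={}  +wl: 
  step 3. node 2  ⊔preds={0,1,2,3}  new={0,1,2,3}  old={}  +wl: 1
  step 4. node 3  ⊔preds={0,1,2,3}  new={0,1,2,3}  old={}  +wl: 
  step 5. node 4  ⊔preds={3}  new={}  stable
  step 6. node 5  ⊔preds={0,1,2,3}  new={0,1,2,3}  old={3}  +wl: 4
  step 7. node 1  ⊔preds={0,1,2,3}  new={0,1,2,3}  stable
  step 8. node 4  ⊔preds={0,1,2,3}  new={0,1,2}  old={}  +wl: 5
  step 9. node 5  ⊔preds={0,1,2,3}  new={0,1,2,3}  stable

Least fixpoint reached:
  node 0: {0,1,2,3}
  node 1: {0,1,2,3}
  node 2: {0,1,2,3}
  node 3: {0,1,2,3}
  node 4: {0,1,2}
  node 5: {0,1,2,3}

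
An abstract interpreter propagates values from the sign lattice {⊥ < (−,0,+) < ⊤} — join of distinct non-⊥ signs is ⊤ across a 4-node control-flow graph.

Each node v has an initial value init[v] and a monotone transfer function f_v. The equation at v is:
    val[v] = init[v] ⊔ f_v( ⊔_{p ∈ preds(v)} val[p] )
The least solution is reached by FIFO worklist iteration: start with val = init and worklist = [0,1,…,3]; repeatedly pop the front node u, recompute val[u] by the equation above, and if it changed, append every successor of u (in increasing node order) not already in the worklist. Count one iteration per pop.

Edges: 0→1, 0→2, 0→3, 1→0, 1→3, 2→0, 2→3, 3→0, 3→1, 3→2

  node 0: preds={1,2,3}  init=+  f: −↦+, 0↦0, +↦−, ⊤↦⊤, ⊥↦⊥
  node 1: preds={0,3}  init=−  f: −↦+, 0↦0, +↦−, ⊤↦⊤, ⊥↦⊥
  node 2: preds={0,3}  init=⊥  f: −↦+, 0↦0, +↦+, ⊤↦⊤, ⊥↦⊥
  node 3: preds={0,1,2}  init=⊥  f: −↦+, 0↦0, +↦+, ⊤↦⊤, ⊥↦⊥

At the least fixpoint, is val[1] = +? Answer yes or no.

no

Worklist (9 pops):
  #1 pop 0: in=− → + (no change)
  #2 pop 1: in=+ → − (no change)
  #3 pop 2: in=+ → + (was ⊥); enqueue [0]
  #4 pop 3: in=⊤ → ⊤ (was ⊥); enqueue [1,2]
  #5 pop 0: in=⊤ → ⊤ (was +); enqueue [3]
  #6 pop 1: in=⊤ → ⊤ (was −); enqueue [0]
  #7 pop 2: in=⊤ → ⊤ (was +); enqueue []
  #8 pop 3: in=⊤ → ⊤ (no change)
  #9 pop 0: in=⊤ → ⊤ (no change)

Fixpoint:
  val[0] = ⊤
  val[1] = ⊤
  val[2] = ⊤
  val[3] = ⊤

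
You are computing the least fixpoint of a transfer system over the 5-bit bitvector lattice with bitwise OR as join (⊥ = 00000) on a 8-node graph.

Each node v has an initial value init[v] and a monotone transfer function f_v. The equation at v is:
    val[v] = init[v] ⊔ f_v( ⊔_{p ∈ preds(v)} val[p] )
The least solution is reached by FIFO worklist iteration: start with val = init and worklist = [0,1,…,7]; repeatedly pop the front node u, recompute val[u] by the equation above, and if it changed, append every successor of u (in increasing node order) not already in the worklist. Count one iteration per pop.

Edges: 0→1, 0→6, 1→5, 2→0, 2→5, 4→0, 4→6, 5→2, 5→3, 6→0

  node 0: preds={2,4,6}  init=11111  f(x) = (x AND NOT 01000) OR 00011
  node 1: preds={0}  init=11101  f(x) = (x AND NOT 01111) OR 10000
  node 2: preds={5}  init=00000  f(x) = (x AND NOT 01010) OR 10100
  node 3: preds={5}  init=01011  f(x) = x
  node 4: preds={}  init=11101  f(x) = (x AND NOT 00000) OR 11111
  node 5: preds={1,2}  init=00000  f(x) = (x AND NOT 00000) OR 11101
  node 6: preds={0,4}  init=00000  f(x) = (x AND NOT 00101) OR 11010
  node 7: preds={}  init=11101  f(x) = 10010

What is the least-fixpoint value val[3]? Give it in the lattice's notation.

Worklist (13 pops):
  #1 pop 0: in=11101 → 11111 (no change)
  #2 pop 1: in=11111 → 11101 (no change)
  #3 pop 2: in=00000 → 10100 (was 00000); enqueue [0]
  #4 pop 3: in=00000 → 01011 (no change)
  #5 pop 4: in=00000 → 11111 (was 11101); enqueue []
  #6 pop 5: in=11101 → 11101 (was 00000); enqueue [2,3]
  #7 pop 6: in=11111 → 11010 (was 00000); enqueue []
  #8 pop 7: in=00000 → 11111 (was 11101); enqueue []
  #9 pop 0: in=11111 → 11111 (no change)
  #10 pop 2: in=11101 → 10101 (was 10100); enqueue [0,5]
  #11 pop 3: in=11101 → 11111 (was 01011); enqueue []
  #12 pop 0: in=11111 → 11111 (no change)
  #13 pop 5: in=11101 → 11101 (no change)

Fixpoint:
  val[0] = 11111
  val[1] = 11101
  val[2] = 10101
  val[3] = 11111
  val[4] = 11111
  val[5] = 11101
  val[6] = 11010
  val[7] = 11111

11111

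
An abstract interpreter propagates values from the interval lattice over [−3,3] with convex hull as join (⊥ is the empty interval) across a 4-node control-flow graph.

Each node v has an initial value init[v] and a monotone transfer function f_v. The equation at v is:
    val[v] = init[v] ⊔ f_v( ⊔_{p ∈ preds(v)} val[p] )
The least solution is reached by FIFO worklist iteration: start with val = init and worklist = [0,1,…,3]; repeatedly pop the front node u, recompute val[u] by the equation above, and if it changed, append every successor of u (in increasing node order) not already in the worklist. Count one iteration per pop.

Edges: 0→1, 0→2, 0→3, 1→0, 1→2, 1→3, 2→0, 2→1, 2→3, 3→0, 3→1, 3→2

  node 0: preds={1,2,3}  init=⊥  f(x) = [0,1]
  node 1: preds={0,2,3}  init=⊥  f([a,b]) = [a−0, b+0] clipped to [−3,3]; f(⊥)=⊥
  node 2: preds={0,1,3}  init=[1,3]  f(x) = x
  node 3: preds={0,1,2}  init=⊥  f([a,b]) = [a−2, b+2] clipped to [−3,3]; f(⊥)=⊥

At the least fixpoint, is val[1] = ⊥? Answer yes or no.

Trace (15 dequeues):
  [1] u=0 | in [1,3] | out [0,1] | prev ⊥ | push {}
  [2] u=1 | in [0,3] | out [0,3] | prev ⊥ | push {0}
  [3] u=2 | in [0,3] | out [0,3] | prev [1,3] | push {1}
  [4] u=3 | in [0,3] | out [-2,3] | prev ⊥ | push {2}
  [5] u=0 | in [-2,3] | out [0,1] | ==
  [6] u=1 | in [-2,3] | out [-2,3] | prev [0,3] | push {0,3}
  [7] u=2 | in [-2,3] | out [-2,3] | prev [0,3] | push {1}
  [8] u=0 | in [-2,3] | out [0,1] | ==
  [9] u=3 | in [-2,3] | out [-3,3] | prev [-2,3] | push {0,2}
  [10] u=1 | in [-3,3] | out [-3,3] | prev [-2,3] | push {3}
  [11] u=0 | in [-3,3] | out [0,1] | ==
  [12] u=2 | in [-3,3] | out [-3,3] | prev [-2,3] | push {0,1}
  [13] u=3 | in [-3,3] | out [-3,3] | ==
  [14] u=0 | in [-3,3] | out [0,1] | ==
  [15] u=1 | in [-3,3] | out [-3,3] | ==

Converged values:
  [0] [0,1]
  [1] [-3,3]
  [2] [-3,3]
  [3] [-3,3]

no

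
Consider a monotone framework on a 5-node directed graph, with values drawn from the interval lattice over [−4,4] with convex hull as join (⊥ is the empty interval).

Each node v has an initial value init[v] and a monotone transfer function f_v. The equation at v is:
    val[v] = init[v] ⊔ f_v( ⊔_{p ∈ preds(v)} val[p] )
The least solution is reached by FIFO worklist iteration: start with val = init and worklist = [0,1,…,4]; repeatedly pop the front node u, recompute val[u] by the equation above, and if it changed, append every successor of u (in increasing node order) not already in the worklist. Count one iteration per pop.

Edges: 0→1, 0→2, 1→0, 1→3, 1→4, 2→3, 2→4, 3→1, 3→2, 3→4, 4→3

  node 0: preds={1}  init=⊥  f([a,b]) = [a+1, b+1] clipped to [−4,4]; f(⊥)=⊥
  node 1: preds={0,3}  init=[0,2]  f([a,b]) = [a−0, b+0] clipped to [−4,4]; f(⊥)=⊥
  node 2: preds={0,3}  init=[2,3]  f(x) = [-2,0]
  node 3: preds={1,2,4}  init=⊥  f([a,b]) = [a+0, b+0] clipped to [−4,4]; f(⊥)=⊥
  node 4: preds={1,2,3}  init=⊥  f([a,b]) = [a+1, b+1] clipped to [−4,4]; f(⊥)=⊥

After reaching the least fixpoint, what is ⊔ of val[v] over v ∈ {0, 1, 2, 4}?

Iteration log — 13 steps:
  step 1. node 0  ⊔preds=[0,2]  new=[1,3]  old=⊥  +wl: 
  step 2. node 1  ⊔preds=[1,3]  new=[0,3]  old=[0,2]  +wl: 0
  step 3. node 2  ⊔preds=[1,3]  new=[-2,3]  old=[2,3]  +wl: 
  step 4. node 3  ⊔preds=[-2,3]  new=[-2,3]  old=⊥  +wl: 1,2
  step 5. node 4  ⊔preds=[-2,3]  new=[-1,4]  old=⊥  +wl: 3
  step 6. node 0  ⊔preds=[0,3]  new=[1,4]  old=[1,3]  +wl: 
  step 7. node 1  ⊔preds=[-2,4]  new=[-2,4]  old=[0,3]  +wl: 0,4
  step 8. node 2  ⊔preds=[-2,4]  new=[-2,3]  stable
  step 9. node 3  ⊔preds=[-2,4]  new=[-2,4]  old=[-2,3]  +wl: 1,2
  step 10. node 0  ⊔preds=[-2,4]  new=[-1,4]  old=[1,4]  +wl: 
  step 11. node 4  ⊔preds=[-2,4]  new=[-1,4]  stable
  step 12. node 1  ⊔preds=[-2,4]  new=[-2,4]  stable
  step 13. node 2  ⊔preds=[-2,4]  new=[-2,3]  stable

Least fixpoint reached:
  node 0: [-1,4]
  node 1: [-2,4]
  node 2: [-2,3]
  node 3: [-2,4]
  node 4: [-1,4]

[-2,4]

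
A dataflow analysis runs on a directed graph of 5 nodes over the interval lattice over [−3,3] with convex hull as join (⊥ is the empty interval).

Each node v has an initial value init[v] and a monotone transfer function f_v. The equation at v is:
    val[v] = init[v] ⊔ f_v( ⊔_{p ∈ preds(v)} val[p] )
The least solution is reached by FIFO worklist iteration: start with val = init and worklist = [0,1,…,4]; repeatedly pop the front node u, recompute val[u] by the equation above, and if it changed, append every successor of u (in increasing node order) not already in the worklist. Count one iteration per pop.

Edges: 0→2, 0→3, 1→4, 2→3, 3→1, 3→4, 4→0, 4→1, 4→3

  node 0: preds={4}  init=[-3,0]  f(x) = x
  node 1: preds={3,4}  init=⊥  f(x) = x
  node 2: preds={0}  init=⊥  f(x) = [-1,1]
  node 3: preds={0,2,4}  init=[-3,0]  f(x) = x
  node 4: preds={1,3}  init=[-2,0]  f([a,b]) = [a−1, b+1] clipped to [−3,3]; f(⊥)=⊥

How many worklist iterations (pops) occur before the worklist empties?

Iteration log — 16 steps:
  step 1. node 0  ⊔preds=[-2,0]  new=[-3,0]  stable
  step 2. node 1  ⊔preds=[-3,0]  new=[-3,0]  old=⊥  +wl: 
  step 3. node 2  ⊔preds=[-3,0]  new=[-1,1]  old=⊥  +wl: 
  step 4. node 3  ⊔preds=[-3,1]  new=[-3,1]  old=[-3,0]  +wl: 1
  step 5. node 4  ⊔preds=[-3,1]  new=[-3,2]  old=[-2,0]  +wl: 0,3
  step 6. node 1  ⊔preds=[-3,2]  new=[-3,2]  old=[-3,0]  +wl: 4
  step 7. node 0  ⊔preds=[-3,2]  new=[-3,2]  old=[-3,0]  +wl: 2
  step 8. node 3  ⊔preds=[-3,2]  new=[-3,2]  old=[-3,1]  +wl: 1
  step 9. node 4  ⊔preds=[-3,2]  new=[-3,3]  old=[-3,2]  +wl: 0,3
  step 10. node 2  ⊔preds=[-3,2]  new=[-1,1]  stable
  step 11. node 1  ⊔preds=[-3,3]  new=[-3,3]  old=[-3,2]  +wl: 4
  step 12. node 0  ⊔preds=[-3,3]  new=[-3,3]  old=[-3,2]  +wl: 2
  step 13. node 3  ⊔preds=[-3,3]  new=[-3,3]  old=[-3,2]  +wl: 1
  step 14. node 4  ⊔preds=[-3,3]  new=[-3,3]  stable
  step 15. node 2  ⊔preds=[-3,3]  new=[-1,1]  stable
  step 16. node 1  ⊔preds=[-3,3]  new=[-3,3]  stable

Least fixpoint reached:
  node 0: [-3,3]
  node 1: [-3,3]
  node 2: [-1,1]
  node 3: [-3,3]
  node 4: [-3,3]

16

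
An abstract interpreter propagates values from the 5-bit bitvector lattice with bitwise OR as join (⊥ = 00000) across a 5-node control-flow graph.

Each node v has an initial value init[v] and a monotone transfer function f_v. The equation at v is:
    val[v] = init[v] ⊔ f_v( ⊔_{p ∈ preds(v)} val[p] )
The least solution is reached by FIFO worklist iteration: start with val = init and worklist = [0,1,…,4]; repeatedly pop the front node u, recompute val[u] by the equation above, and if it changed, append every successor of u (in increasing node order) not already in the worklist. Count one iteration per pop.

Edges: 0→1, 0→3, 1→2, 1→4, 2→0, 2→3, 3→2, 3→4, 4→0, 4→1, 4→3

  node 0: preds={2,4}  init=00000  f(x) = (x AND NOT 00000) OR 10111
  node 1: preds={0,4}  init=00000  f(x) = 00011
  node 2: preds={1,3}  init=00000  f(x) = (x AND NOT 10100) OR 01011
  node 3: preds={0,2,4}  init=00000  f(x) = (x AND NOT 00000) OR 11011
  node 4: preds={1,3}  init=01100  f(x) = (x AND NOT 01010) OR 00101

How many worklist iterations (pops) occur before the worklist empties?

Trace (9 dequeues):
  [1] u=0 | in 01100 | out 11111 | prev 00000 | push {}
  [2] u=1 | in 11111 | out 00011 | prev 00000 | push {}
  [3] u=2 | in 00011 | out 01011 | prev 00000 | push {0}
  [4] u=3 | in 11111 | out 11111 | prev 00000 | push {2}
  [5] u=4 | in 11111 | out 11101 | prev 01100 | push {1,3}
  [6] u=0 | in 11111 | out 11111 | ==
  [7] u=2 | in 11111 | out 01011 | ==
  [8] u=1 | in 11111 | out 00011 | ==
  [9] u=3 | in 11111 | out 11111 | ==

Converged values:
  [0] 11111
  [1] 00011
  [2] 01011
  [3] 11111
  [4] 11101

9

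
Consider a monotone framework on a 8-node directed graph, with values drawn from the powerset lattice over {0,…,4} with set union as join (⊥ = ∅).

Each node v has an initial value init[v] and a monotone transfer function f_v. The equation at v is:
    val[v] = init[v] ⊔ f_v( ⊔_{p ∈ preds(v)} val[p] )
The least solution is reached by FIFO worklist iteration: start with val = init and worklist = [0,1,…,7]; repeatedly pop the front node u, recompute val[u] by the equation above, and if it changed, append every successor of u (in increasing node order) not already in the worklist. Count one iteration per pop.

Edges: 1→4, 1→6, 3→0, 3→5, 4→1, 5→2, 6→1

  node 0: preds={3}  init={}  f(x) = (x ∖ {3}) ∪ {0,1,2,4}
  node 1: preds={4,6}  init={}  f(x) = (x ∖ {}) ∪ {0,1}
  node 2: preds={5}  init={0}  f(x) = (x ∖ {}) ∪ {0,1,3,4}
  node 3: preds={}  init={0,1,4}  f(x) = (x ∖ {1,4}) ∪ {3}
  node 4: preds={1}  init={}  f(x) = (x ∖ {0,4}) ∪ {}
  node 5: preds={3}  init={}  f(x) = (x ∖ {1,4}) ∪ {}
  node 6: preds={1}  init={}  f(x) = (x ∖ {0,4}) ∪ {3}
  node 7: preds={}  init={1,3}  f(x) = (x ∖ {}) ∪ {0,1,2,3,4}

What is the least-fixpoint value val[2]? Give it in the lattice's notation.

{0,1,3,4}

Iteration log — 14 steps:
  step 1. node 0  ⊔preds={0,1,4}  new={0,1,2,4}  old={}  +wl: 
  step 2. node 1  ⊔preds={}  new={0,1}  old={}  +wl: 
  step 3. node 2  ⊔preds={}  new={0,1,3,4}  old={0}  +wl: 
  step 4. node 3  ⊔preds={}  new={0,1,3,4}  old={0,1,4}  +wl: 0
  step 5. node 4  ⊔preds={0,1}  new={1}  old={}  +wl: 1
  step 6. node 5  ⊔preds={0,1,3,4}  new={0,3}  old={}  +wl: 2
  step 7. node 6  ⊔preds={0,1}  new={1,3}  old={}  +wl: 
  step 8. node 7  ⊔preds={}  new={0,1,2,3,4}  old={1,3}  +wl: 
  step 9. node 0  ⊔preds={0,1,3,4}  new={0,1,2,4}  stable
  step 10. node 1  ⊔preds={1,3}  new={0,1,3}  old={0,1}  +wl: 4,6
  step 11. node 2  ⊔preds={0,3}  new={0,1,3,4}  stable
  step 12. node 4  ⊔preds={0,1,3}  new={1,3}  old={1}  +wl: 1
  step 13. node 6  ⊔preds={0,1,3}  new={1,3}  stable
  step 14. node 1  ⊔preds={1,3}  new={0,1,3}  stable

Least fixpoint reached:
  node 0: {0,1,2,4}
  node 1: {0,1,3}
  node 2: {0,1,3,4}
  node 3: {0,1,3,4}
  node 4: {1,3}
  node 5: {0,3}
  node 6: {1,3}
  node 7: {0,1,2,3,4}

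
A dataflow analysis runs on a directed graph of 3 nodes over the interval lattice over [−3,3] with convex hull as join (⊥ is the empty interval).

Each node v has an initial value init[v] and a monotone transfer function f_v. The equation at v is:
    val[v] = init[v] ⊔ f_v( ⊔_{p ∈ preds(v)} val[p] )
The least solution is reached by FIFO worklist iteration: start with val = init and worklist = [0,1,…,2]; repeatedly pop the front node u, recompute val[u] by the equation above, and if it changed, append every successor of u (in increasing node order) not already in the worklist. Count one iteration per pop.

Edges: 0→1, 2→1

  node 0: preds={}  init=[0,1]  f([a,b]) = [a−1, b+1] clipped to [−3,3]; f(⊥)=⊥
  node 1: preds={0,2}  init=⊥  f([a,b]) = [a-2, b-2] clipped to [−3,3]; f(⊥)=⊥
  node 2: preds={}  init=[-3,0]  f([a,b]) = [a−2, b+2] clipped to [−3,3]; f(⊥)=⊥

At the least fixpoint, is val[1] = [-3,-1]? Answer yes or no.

yes

Iteration log — 3 steps:
  step 1. node 0  ⊔preds=⊥  new=[0,1]  stable
  step 2. node 1  ⊔preds=[-3,1]  new=[-3,-1]  old=⊥  +wl: 
  step 3. node 2  ⊔preds=⊥  new=[-3,0]  stable

Least fixpoint reached:
  node 0: [0,1]
  node 1: [-3,-1]
  node 2: [-3,0]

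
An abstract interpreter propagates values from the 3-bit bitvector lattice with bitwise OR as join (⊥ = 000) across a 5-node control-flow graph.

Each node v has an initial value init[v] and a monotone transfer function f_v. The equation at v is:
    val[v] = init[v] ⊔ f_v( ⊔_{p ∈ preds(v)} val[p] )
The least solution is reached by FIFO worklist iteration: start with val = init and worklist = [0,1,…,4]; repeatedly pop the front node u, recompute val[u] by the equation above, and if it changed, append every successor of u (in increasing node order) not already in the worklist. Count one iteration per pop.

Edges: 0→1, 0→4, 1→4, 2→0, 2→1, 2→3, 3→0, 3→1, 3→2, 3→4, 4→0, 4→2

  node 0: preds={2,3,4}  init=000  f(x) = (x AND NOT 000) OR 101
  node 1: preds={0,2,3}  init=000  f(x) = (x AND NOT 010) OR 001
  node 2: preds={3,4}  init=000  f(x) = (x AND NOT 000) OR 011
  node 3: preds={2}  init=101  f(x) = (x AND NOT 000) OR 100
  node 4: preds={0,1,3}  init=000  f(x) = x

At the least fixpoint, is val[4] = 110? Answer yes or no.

no

Worklist (9 pops):
  #1 pop 0: in=101 → 101 (was 000); enqueue []
  #2 pop 1: in=101 → 101 (was 000); enqueue []
  #3 pop 2: in=101 → 111 (was 000); enqueue [0,1]
  #4 pop 3: in=111 → 111 (was 101); enqueue [2]
  #5 pop 4: in=111 → 111 (was 000); enqueue []
  #6 pop 0: in=111 → 111 (was 101); enqueue [4]
  #7 pop 1: in=111 → 101 (no change)
  #8 pop 2: in=111 → 111 (no change)
  #9 pop 4: in=111 → 111 (no change)

Fixpoint:
  val[0] = 111
  val[1] = 101
  val[2] = 111
  val[3] = 111
  val[4] = 111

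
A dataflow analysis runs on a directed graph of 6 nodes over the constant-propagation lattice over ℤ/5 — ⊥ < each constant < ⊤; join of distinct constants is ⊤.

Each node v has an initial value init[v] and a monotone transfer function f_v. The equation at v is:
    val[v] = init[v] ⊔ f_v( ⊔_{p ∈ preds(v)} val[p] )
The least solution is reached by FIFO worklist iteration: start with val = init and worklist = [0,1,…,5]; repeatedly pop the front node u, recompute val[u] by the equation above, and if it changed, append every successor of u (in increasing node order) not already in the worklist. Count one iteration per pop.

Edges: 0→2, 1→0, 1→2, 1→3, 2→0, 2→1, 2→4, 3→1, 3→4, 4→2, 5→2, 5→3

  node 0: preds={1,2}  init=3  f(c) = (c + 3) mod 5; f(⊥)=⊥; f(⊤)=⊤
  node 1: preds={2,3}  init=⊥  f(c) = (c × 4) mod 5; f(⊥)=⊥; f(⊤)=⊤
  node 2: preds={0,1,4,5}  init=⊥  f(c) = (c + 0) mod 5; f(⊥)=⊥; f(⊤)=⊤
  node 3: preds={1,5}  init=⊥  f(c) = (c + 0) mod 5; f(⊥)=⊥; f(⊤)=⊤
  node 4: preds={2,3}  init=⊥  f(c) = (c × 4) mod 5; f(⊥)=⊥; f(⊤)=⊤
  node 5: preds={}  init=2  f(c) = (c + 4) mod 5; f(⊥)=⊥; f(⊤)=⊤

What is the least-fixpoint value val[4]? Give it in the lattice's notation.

Trace (13 dequeues):
  [1] u=0 | in ⊥ | out 3 | ==
  [2] u=1 | in ⊥ | out ⊥ | ==
  [3] u=2 | in ⊤ | out ⊤ | prev ⊥ | push {0,1}
  [4] u=3 | in 2 | out 2 | prev ⊥ | push {}
  [5] u=4 | in ⊤ | out ⊤ | prev ⊥ | push {2}
  [6] u=5 | in ⊥ | out 2 | ==
  [7] u=0 | in ⊤ | out ⊤ | prev 3 | push {}
  [8] u=1 | in ⊤ | out ⊤ | prev ⊥ | push {0,3}
  [9] u=2 | in ⊤ | out ⊤ | ==
  [10] u=0 | in ⊤ | out ⊤ | ==
  [11] u=3 | in ⊤ | out ⊤ | prev 2 | push {1,4}
  [12] u=1 | in ⊤ | out ⊤ | ==
  [13] u=4 | in ⊤ | out ⊤ | ==

Converged values:
  [0] ⊤
  [1] ⊤
  [2] ⊤
  [3] ⊤
  [4] ⊤
  [5] 2

⊤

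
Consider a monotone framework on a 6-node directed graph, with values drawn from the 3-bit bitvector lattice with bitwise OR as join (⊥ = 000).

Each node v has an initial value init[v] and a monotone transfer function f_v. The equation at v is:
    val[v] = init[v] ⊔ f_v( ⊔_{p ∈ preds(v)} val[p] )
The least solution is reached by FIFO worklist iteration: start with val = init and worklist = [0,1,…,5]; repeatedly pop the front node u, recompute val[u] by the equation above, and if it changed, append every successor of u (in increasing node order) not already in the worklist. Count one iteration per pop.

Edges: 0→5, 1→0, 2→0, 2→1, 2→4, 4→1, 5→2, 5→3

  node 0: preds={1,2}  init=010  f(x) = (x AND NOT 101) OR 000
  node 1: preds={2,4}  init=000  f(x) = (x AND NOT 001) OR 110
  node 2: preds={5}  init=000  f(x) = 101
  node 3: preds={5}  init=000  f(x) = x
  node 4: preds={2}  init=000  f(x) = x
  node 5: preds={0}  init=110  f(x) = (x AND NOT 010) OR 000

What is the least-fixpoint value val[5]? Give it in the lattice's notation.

Trace (8 dequeues):
  [1] u=0 | in 000 | out 010 | ==
  [2] u=1 | in 000 | out 110 | prev 000 | push {0}
  [3] u=2 | in 110 | out 101 | prev 000 | push {1}
  [4] u=3 | in 110 | out 110 | prev 000 | push {}
  [5] u=4 | in 101 | out 101 | prev 000 | push {}
  [6] u=5 | in 010 | out 110 | ==
  [7] u=0 | in 111 | out 010 | ==
  [8] u=1 | in 101 | out 110 | ==

Converged values:
  [0] 010
  [1] 110
  [2] 101
  [3] 110
  [4] 101
  [5] 110

110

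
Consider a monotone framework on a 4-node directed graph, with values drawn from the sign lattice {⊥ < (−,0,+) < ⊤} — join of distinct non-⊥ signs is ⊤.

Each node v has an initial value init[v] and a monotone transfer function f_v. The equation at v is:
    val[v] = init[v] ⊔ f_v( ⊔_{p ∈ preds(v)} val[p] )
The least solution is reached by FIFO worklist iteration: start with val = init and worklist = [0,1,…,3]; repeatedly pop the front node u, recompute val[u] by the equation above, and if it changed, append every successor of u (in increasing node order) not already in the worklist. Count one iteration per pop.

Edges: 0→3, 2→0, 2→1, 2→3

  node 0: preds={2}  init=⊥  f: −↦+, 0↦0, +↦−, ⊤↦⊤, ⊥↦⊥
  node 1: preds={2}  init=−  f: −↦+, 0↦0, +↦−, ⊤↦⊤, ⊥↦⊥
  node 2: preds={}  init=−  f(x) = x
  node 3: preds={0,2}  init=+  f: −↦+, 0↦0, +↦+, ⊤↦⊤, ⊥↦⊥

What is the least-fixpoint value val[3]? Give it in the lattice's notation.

⊤

Trace (4 dequeues):
  [1] u=0 | in − | out + | prev ⊥ | push {}
  [2] u=1 | in − | out ⊤ | prev − | push {}
  [3] u=2 | in ⊥ | out − | ==
  [4] u=3 | in ⊤ | out ⊤ | prev + | push {}

Converged values:
  [0] +
  [1] ⊤
  [2] −
  [3] ⊤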